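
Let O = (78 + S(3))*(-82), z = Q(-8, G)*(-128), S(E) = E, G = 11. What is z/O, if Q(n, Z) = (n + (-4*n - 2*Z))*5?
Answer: 640/3321 ≈ 0.19271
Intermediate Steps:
Q(n, Z) = -15*n - 10*Z (Q(n, Z) = (-3*n - 2*Z)*5 = -15*n - 10*Z)
z = -1280 (z = (-15*(-8) - 10*11)*(-128) = (120 - 110)*(-128) = 10*(-128) = -1280)
O = -6642 (O = (78 + 3)*(-82) = 81*(-82) = -6642)
z/O = -1280/(-6642) = -1280*(-1/6642) = 640/3321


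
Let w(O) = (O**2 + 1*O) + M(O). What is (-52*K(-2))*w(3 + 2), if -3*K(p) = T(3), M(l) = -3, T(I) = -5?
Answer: -2340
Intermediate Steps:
K(p) = 5/3 (K(p) = -1/3*(-5) = 5/3)
w(O) = -3 + O + O**2 (w(O) = (O**2 + 1*O) - 3 = (O**2 + O) - 3 = (O + O**2) - 3 = -3 + O + O**2)
(-52*K(-2))*w(3 + 2) = (-52*5/3)*(-3 + (3 + 2) + (3 + 2)**2) = -260*(-3 + 5 + 5**2)/3 = -260*(-3 + 5 + 25)/3 = -260/3*27 = -2340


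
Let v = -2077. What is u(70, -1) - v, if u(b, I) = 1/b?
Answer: 145391/70 ≈ 2077.0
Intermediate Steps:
u(70, -1) - v = 1/70 - 1*(-2077) = 1/70 + 2077 = 145391/70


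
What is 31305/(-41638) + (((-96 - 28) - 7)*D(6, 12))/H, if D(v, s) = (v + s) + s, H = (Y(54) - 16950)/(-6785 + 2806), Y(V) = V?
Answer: -54303492095/58626304 ≈ -926.26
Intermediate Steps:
H = 16896/3979 (H = (54 - 16950)/(-6785 + 2806) = -16896/(-3979) = -16896*(-1/3979) = 16896/3979 ≈ 4.2463)
D(v, s) = v + 2*s (D(v, s) = (s + v) + s = v + 2*s)
31305/(-41638) + (((-96 - 28) - 7)*D(6, 12))/H = 31305/(-41638) + (((-96 - 28) - 7)*(6 + 2*12))/(16896/3979) = 31305*(-1/41638) + ((-124 - 7)*(6 + 24))*(3979/16896) = -31305/41638 - 131*30*(3979/16896) = -31305/41638 - 3930*3979/16896 = -31305/41638 - 2606245/2816 = -54303492095/58626304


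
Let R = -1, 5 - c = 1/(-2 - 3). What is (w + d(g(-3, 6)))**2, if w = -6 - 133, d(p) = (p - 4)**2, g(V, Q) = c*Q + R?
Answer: 187306596/625 ≈ 2.9969e+5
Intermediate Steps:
c = 26/5 (c = 5 - 1/(-2 - 3) = 5 - 1/(-5) = 5 - 1*(-1/5) = 5 + 1/5 = 26/5 ≈ 5.2000)
g(V, Q) = -1 + 26*Q/5 (g(V, Q) = 26*Q/5 - 1 = -1 + 26*Q/5)
d(p) = (-4 + p)**2
w = -139
(w + d(g(-3, 6)))**2 = (-139 + (-4 + (-1 + (26/5)*6))**2)**2 = (-139 + (-4 + (-1 + 156/5))**2)**2 = (-139 + (-4 + 151/5)**2)**2 = (-139 + (131/5)**2)**2 = (-139 + 17161/25)**2 = (13686/25)**2 = 187306596/625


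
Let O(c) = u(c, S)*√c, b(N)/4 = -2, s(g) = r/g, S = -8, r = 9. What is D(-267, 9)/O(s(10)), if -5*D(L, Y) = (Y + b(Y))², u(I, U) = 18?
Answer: -√10/270 ≈ -0.011712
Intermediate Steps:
s(g) = 9/g
b(N) = -8 (b(N) = 4*(-2) = -8)
O(c) = 18*√c
D(L, Y) = -(-8 + Y)²/5 (D(L, Y) = -(Y - 8)²/5 = -(-8 + Y)²/5)
D(-267, 9)/O(s(10)) = (-(-8 + 9)²/5)/((18*√(9/10))) = (-⅕*1²)/((18*√(9*(⅒)))) = (-⅕*1)/((18*√(9/10))) = -√10/54/5 = -√10/270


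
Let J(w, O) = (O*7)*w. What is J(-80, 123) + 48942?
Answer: -19938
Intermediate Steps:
J(w, O) = 7*O*w (J(w, O) = (7*O)*w = 7*O*w)
J(-80, 123) + 48942 = 7*123*(-80) + 48942 = -68880 + 48942 = -19938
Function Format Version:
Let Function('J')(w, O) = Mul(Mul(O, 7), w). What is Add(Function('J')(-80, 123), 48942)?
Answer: -19938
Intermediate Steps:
Function('J')(w, O) = Mul(7, O, w) (Function('J')(w, O) = Mul(Mul(7, O), w) = Mul(7, O, w))
Add(Function('J')(-80, 123), 48942) = Add(Mul(7, 123, -80), 48942) = Add(-68880, 48942) = -19938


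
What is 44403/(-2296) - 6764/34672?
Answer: -2370535/121352 ≈ -19.534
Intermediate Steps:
44403/(-2296) - 6764/34672 = 44403*(-1/2296) - 6764*1/34672 = -1083/56 - 1691/8668 = -2370535/121352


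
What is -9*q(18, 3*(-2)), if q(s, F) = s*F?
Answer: 972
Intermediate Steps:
q(s, F) = F*s
-9*q(18, 3*(-2)) = -9*3*(-2)*18 = -(-54)*18 = -9*(-108) = 972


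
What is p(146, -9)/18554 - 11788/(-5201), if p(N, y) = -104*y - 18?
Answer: 15963505/6892811 ≈ 2.3160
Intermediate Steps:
p(N, y) = -18 - 104*y
p(146, -9)/18554 - 11788/(-5201) = (-18 - 104*(-9))/18554 - 11788/(-5201) = (-18 + 936)*(1/18554) - 11788*(-1/5201) = 918*(1/18554) + 1684/743 = 459/9277 + 1684/743 = 15963505/6892811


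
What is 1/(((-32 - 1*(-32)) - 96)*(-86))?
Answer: 1/8256 ≈ 0.00012112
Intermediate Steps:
1/(((-32 - 1*(-32)) - 96)*(-86)) = 1/(((-32 + 32) - 96)*(-86)) = 1/((0 - 96)*(-86)) = 1/(-96*(-86)) = 1/8256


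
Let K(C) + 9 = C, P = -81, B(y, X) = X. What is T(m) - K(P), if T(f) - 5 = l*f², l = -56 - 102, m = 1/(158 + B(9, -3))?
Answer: 2282217/24025 ≈ 94.993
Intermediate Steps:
m = 1/155 (m = 1/(158 - 3) = 1/155 ≈ 0.0064516)
K(C) = -9 + C
l = -158
T(f) = 5 - 158*f²
T(m) - K(P) = (5 - 158*(1/155)²) - (-9 - 81) = (5 - 158*1/24025) - 1*(-90) = (5 - 158/24025) + 90 = 119967/24025 + 90 = 2282217/24025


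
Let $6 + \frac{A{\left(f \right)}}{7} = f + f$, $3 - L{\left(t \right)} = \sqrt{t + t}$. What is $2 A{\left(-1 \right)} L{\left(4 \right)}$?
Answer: $-336 + 224 \sqrt{2} \approx -19.216$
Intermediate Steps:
$L{\left(t \right)} = 3 - \sqrt{2} \sqrt{t}$ ($L{\left(t \right)} = 3 - \sqrt{t + t} = 3 - \sqrt{2 t} = 3 - \sqrt{2} \sqrt{t}$)
$A{\left(f \right)} = -42 + 14 f$ ($A{\left(f \right)} = -42 + 7 \left(f + f\right) = -42 + 7 \cdot 2 f = -42 + 14 f$)
$2 A{\left(-1 \right)} L{\left(4 \right)} = 2 \left(-42 + 14 \left(-1\right)\right) \left(3 - \sqrt{2} \sqrt{4}\right) = 2 \left(-42 - 14\right) \left(3 - \sqrt{2} \cdot 2\right) = 2 \left(- 56 \left(3 - 2 \sqrt{2}\right)\right) = 2 \left(-168 + 112 \sqrt{2}\right) = -336 + 224 \sqrt{2}$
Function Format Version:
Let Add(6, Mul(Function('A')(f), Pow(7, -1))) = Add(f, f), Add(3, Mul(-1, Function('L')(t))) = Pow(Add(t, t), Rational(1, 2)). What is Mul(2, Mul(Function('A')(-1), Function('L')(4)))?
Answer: Add(-336, Mul(224, Pow(2, Rational(1, 2)))) ≈ -19.216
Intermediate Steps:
Function('L')(t) = Add(3, Mul(-1, Pow(2, Rational(1, 2)), Pow(t, Rational(1, 2)))) (Function('L')(t) = Add(3, Mul(-1, Pow(Add(t, t), Rational(1, 2)))) = Add(3, Mul(-1, Pow(Mul(2, t), Rational(1, 2)))) = Add(3, Mul(-1, Mul(Pow(2, Rational(1, 2)), Pow(t, Rational(1, 2))))) = Add(3, Mul(-1, Pow(2, Rational(1, 2)), Pow(t, Rational(1, 2)))))
Function('A')(f) = Add(-42, Mul(14, f)) (Function('A')(f) = Add(-42, Mul(7, Add(f, f))) = Add(-42, Mul(7, Mul(2, f))) = Add(-42, Mul(14, f)))
Mul(2, Mul(Function('A')(-1), Function('L')(4))) = Mul(2, Mul(Add(-42, Mul(14, -1)), Add(3, Mul(-1, Pow(2, Rational(1, 2)), Pow(4, Rational(1, 2)))))) = Mul(2, Mul(Add(-42, -14), Add(3, Mul(-1, Pow(2, Rational(1, 2)), 2)))) = Mul(2, Mul(-56, Add(3, Mul(-2, Pow(2, Rational(1, 2)))))) = Mul(2, Add(-168, Mul(112, Pow(2, Rational(1, 2))))) = Add(-336, Mul(224, Pow(2, Rational(1, 2))))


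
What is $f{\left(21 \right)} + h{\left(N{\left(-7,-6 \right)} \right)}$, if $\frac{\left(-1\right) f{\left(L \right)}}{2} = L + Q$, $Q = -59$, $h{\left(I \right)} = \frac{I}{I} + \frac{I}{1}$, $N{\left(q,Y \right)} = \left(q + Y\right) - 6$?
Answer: $58$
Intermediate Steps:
$N{\left(q,Y \right)} = -6 + Y + q$ ($N{\left(q,Y \right)} = \left(Y + q\right) - 6 = -6 + Y + q$)
$h{\left(I \right)} = 1 + I$ ($h{\left(I \right)} = 1 + I 1 = 1 + I$)
$f{\left(L \right)} = 118 - 2 L$ ($f{\left(L \right)} = - 2 \left(L - 59\right) = - 2 \left(-59 + L\right) = 118 - 2 L$)
$f{\left(21 \right)} + h{\left(N{\left(-7,-6 \right)} \right)} = \left(118 - 42\right) + \left(1 - 19\right) = 76 - 18 = 58$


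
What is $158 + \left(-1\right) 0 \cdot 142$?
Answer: $158$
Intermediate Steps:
$158 + \left(-1\right) 0 \cdot 142 = 158 + 0 \cdot 142 = 158 + 0 = 158$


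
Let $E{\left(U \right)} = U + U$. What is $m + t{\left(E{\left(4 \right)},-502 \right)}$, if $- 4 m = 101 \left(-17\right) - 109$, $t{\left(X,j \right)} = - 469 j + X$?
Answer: $\frac{471805}{2} \approx 2.359 \cdot 10^{5}$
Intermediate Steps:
$E{\left(U \right)} = 2 U$
$t{\left(X,j \right)} = X - 469 j$
$m = \frac{913}{2}$ ($m = - \frac{101 \left(-17\right) - 109}{4} = - \frac{-1717 - 109}{4} = \left(- \frac{1}{4}\right) \left(-1826\right) = \frac{913}{2} \approx 456.5$)
$m + t{\left(E{\left(4 \right)},-502 \right)} = \frac{913}{2} + \left(2 \cdot 4 - -235438\right) = \frac{913}{2} + \left(8 + 235438\right) = \frac{913}{2} + 235446 = \frac{471805}{2}$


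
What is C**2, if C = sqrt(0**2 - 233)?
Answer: -233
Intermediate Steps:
C = I*sqrt(233) (C = sqrt(0 - 233) = sqrt(-233) = I*sqrt(233) ≈ 15.264*I)
C**2 = (I*sqrt(233))**2 = -233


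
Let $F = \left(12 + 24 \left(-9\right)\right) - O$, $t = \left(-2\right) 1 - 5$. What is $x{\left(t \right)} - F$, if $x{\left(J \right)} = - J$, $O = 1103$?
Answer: $1314$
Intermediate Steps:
$t = -7$ ($t = -2 - 5 = -7$)
$F = -1307$ ($F = \left(12 + 24 \left(-9\right)\right) - 1103 = \left(12 - 216\right) - 1103 = -204 - 1103 = -1307$)
$x{\left(t \right)} - F = \left(-1\right) \left(-7\right) - -1307 = 7 + 1307 = 1314$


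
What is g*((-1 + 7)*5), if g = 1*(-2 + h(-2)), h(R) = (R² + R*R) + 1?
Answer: 210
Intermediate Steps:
h(R) = 1 + 2*R² (h(R) = (R² + R²) + 1 = 2*R² + 1 = 1 + 2*R²)
g = 7 (g = 1*(-2 + (1 + 2*(-2)²)) = 1*(-2 + (1 + 2*4)) = 1*(-2 + (1 + 8)) = 1*(-2 + 9) = 1*7 = 7)
g*((-1 + 7)*5) = 7*((-1 + 7)*5) = 7*(6*5) = 7*30 = 210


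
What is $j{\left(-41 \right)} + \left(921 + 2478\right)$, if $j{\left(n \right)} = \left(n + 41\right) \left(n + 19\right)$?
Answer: $3399$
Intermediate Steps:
$j{\left(n \right)} = \left(19 + n\right) \left(41 + n\right)$ ($j{\left(n \right)} = \left(41 + n\right) \left(19 + n\right) = \left(19 + n\right) \left(41 + n\right)$)
$j{\left(-41 \right)} + \left(921 + 2478\right) = \left(779 + \left(-41\right)^{2} + 60 \left(-41\right)\right) + \left(921 + 2478\right) = \left(779 + 1681 - 2460\right) + 3399 = 0 + 3399 = 3399$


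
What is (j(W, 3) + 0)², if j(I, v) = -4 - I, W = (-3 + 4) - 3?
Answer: 4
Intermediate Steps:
W = -2 (W = 1 - 3 = -2)
(j(W, 3) + 0)² = ((-4 - 1*(-2)) + 0)² = ((-4 + 2) + 0)² = (-2 + 0)² = (-2)² = 4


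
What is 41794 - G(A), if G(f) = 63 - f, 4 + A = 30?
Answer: 41757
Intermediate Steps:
A = 26 (A = -4 + 30 = 26)
41794 - G(A) = 41794 - (63 - 1*26) = 41794 - (63 - 26) = 41794 - 1*37 = 41794 - 37 = 41757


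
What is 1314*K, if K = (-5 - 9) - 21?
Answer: -45990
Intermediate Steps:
K = -35 (K = -14 - 21 = -35)
1314*K = 1314*(-35) = -45990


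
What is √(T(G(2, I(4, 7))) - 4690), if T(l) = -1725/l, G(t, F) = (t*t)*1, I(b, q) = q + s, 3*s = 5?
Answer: I*√20485/2 ≈ 71.563*I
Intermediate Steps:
s = 5/3 (s = (⅓)*5 = 5/3 ≈ 1.6667)
I(b, q) = 5/3 + q (I(b, q) = q + 5/3 = 5/3 + q)
G(t, F) = t² (G(t, F) = t²*1 = t²)
√(T(G(2, I(4, 7))) - 4690) = √(-1725/(2²) - 4690) = √(-1725/4 - 4690) = √(-20485/4) = I*√20485/2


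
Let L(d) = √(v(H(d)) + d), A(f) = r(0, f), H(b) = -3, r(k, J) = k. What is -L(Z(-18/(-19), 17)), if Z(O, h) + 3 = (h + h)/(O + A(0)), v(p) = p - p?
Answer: -2*√74/3 ≈ -5.7349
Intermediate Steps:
A(f) = 0
v(p) = 0
Z(O, h) = -3 + 2*h/O (Z(O, h) = -3 + (h + h)/(O + 0) = -3 + (2*h)/O = -3 + 2*h/O)
L(d) = √d (L(d) = √(0 + d) = √d)
-L(Z(-18/(-19), 17)) = -√(-3 + 2*17/(-18/(-19))) = -√(-3 + 2*17/(-18*(-1/19))) = -√(-3 + 2*17/(18/19)) = -√(-3 + 2*17*(19/18)) = -√(-3 + 323/9) = -√(296/9) = -2*√74/3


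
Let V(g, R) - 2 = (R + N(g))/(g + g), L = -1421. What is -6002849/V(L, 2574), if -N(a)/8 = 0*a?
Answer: -8530048429/1555 ≈ -5.4856e+6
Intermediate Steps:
N(a) = 0 (N(a) = -0*a = -8*0 = 0)
V(g, R) = 2 + R/(2*g) (V(g, R) = 2 + (R + 0)/(g + g) = 2 + R/((2*g)) = 2 + R*(1/(2*g)) = 2 + R/(2*g))
-6002849/V(L, 2574) = -6002849/(2 + (½)*2574/(-1421)) = -6002849/(2 + (½)*2574*(-1/1421)) = -6002849/(2 - 1287/1421) = -6002849/1555/1421 = -6002849*1421/1555 = -8530048429/1555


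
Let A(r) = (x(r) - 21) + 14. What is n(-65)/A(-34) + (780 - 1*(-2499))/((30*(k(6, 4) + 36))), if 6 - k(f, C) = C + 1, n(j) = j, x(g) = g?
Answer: 68863/15170 ≈ 4.5394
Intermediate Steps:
A(r) = -7 + r (A(r) = (r - 21) + 14 = (-21 + r) + 14 = -7 + r)
k(f, C) = 5 - C (k(f, C) = 6 - (C + 1) = 6 - (1 + C) = 6 + (-1 - C) = 5 - C)
n(-65)/A(-34) + (780 - 1*(-2499))/((30*(k(6, 4) + 36))) = -65/(-7 - 34) + (780 - 1*(-2499))/((30*((5 - 1*4) + 36))) = -65/(-41) + (780 + 2499)/((30*((5 - 4) + 36))) = -65*(-1/41) + 3279/((30*(1 + 36))) = 65/41 + 3279/((30*37)) = 65/41 + 3279/1110 = 65/41 + 3279*(1/1110) = 65/41 + 1093/370 = 68863/15170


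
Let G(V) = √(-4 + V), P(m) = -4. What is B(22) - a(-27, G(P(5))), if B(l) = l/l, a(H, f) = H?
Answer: 28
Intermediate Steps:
B(l) = 1
B(22) - a(-27, G(P(5))) = 1 - 1*(-27) = 1 + 27 = 28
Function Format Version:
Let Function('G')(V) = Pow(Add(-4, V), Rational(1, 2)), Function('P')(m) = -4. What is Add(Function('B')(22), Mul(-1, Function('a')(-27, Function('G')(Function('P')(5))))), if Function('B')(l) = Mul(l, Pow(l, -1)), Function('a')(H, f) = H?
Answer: 28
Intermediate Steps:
Function('B')(l) = 1
Add(Function('B')(22), Mul(-1, Function('a')(-27, Function('G')(Function('P')(5))))) = Add(1, Mul(-1, -27)) = Add(1, 27) = 28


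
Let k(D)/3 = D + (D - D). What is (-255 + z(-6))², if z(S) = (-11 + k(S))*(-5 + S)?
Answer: 4096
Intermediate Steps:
k(D) = 3*D (k(D) = 3*(D + (D - D)) = 3*(D + 0) = 3*D)
z(S) = (-11 + 3*S)*(-5 + S)
(-255 + z(-6))² = (-255 + (55 - 26*(-6) + 3*(-6)²))² = (-255 + (55 + 156 + 3*36))² = (-255 + (55 + 156 + 108))² = (-255 + 319)² = 64² = 4096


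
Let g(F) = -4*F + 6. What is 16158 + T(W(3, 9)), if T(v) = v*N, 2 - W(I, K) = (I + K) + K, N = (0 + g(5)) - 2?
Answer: 16462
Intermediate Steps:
g(F) = 6 - 4*F
N = -16 (N = (0 + (6 - 4*5)) - 2 = (0 + (6 - 20)) - 2 = (0 - 14) - 2 = -14 - 2 = -16)
W(I, K) = 2 - I - 2*K (W(I, K) = 2 - ((I + K) + K) = 2 - (I + 2*K) = 2 + (-I - 2*K) = 2 - I - 2*K)
T(v) = -16*v (T(v) = v*(-16) = -16*v)
16158 + T(W(3, 9)) = 16158 - 16*(2 - 1*3 - 2*9) = 16158 - 16*(2 - 3 - 18) = 16158 - 16*(-19) = 16158 + 304 = 16462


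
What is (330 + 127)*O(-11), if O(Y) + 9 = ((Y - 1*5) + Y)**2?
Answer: 329040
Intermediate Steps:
O(Y) = -9 + (-5 + 2*Y)**2 (O(Y) = -9 + ((Y - 1*5) + Y)**2 = -9 + ((Y - 5) + Y)**2 = -9 + ((-5 + Y) + Y)**2 = -9 + (-5 + 2*Y)**2)
(330 + 127)*O(-11) = (330 + 127)*(-9 + (-5 + 2*(-11))**2) = 457*(-9 + (-5 - 22)**2) = 457*(-9 + (-27)**2) = 457*(-9 + 729) = 457*720 = 329040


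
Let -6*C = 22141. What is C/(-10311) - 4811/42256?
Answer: 45568055/186729264 ≈ 0.24403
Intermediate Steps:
C = -22141/6 (C = -⅙*22141 = -22141/6 ≈ -3690.2)
C/(-10311) - 4811/42256 = -22141/6/(-10311) - 4811/42256 = -22141/6*(-1/10311) - 4811*1/42256 = 3163/8838 - 4811/42256 = 45568055/186729264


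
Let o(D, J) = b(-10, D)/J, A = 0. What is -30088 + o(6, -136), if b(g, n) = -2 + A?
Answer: -2045983/68 ≈ -30088.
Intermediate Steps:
b(g, n) = -2 (b(g, n) = -2 + 0 = -2)
o(D, J) = -2/J
-30088 + o(6, -136) = -30088 - 2/(-136) = -30088 - 2*(-1/136) = -30088 + 1/68 = -2045983/68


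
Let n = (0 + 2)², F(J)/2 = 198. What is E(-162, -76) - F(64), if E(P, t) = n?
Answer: -392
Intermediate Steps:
F(J) = 396 (F(J) = 2*198 = 396)
n = 4 (n = 2² = 4)
E(P, t) = 4
E(-162, -76) - F(64) = 4 - 1*396 = 4 - 396 = -392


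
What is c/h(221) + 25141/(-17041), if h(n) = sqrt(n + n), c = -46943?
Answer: -25141/17041 - 3611*sqrt(442)/34 ≈ -2234.3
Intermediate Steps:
h(n) = sqrt(2)*sqrt(n) (h(n) = sqrt(2*n) = sqrt(2)*sqrt(n))
c/h(221) + 25141/(-17041) = -46943*sqrt(442)/442 + 25141/(-17041) = -46943*sqrt(442)/442 + 25141*(-1/17041) = -3611*sqrt(442)/34 - 25141/17041 = -25141/17041 - 3611*sqrt(442)/34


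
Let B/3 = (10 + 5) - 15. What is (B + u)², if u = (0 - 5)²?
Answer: 625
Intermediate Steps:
u = 25 (u = (-5)² = 25)
B = 0 (B = 3*((10 + 5) - 15) = 3*(15 - 15) = 3*0 = 0)
(B + u)² = (0 + 25)² = 25² = 625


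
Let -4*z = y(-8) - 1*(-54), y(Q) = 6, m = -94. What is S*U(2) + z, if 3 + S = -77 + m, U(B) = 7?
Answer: -1233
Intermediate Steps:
S = -174 (S = -3 + (-77 - 94) = -3 - 171 = -174)
z = -15 (z = -(6 - 1*(-54))/4 = -(6 + 54)/4 = -¼*60 = -15)
S*U(2) + z = -174*7 - 15 = -1218 - 15 = -1233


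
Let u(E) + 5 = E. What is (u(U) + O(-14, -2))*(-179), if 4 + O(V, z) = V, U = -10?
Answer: 5907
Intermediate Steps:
O(V, z) = -4 + V
u(E) = -5 + E
(u(U) + O(-14, -2))*(-179) = ((-5 - 10) + (-4 - 14))*(-179) = (-15 - 18)*(-179) = -33*(-179) = 5907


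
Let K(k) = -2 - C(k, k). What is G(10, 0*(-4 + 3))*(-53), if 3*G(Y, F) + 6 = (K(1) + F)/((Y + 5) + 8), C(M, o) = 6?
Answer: 7738/69 ≈ 112.14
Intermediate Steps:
K(k) = -8 (K(k) = -2 - 1*6 = -2 - 6 = -8)
G(Y, F) = -2 + (-8 + F)/(3*(13 + Y)) (G(Y, F) = -2 + ((-8 + F)/((Y + 5) + 8))/3 = -2 + ((-8 + F)/((5 + Y) + 8))/3 = -2 + ((-8 + F)/(13 + Y))/3 = -2 + (-8 + F)/(3*(13 + Y)))
G(10, 0*(-4 + 3))*(-53) = ((-86 + 0*(-4 + 3) - 6*10)/(3*(13 + 10)))*(-53) = ((⅓)*(-86 + 0*(-1) - 60)/23)*(-53) = ((⅓)*(1/23)*(-86 + 0 - 60))*(-53) = ((⅓)*(1/23)*(-146))*(-53) = -146/69*(-53) = 7738/69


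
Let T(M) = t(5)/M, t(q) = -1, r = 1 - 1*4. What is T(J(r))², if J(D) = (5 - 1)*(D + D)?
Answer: 1/576 ≈ 0.0017361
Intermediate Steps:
r = -3 (r = 1 - 4 = -3)
J(D) = 8*D (J(D) = 4*(2*D) = 8*D)
T(M) = -1/M
T(J(r))² = (-1/(8*(-3)))² = (-1/(-24))² = (-1*(-1/24))² = (1/24)² = 1/576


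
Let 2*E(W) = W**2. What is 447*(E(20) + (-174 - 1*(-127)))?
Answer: 68391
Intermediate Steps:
E(W) = W**2/2
447*(E(20) + (-174 - 1*(-127))) = 447*((1/2)*20**2 + (-174 - 1*(-127))) = 447*((1/2)*400 + (-174 + 127)) = 447*(200 - 47) = 447*153 = 68391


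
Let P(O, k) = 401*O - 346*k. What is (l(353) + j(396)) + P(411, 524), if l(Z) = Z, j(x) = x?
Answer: -15744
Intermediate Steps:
P(O, k) = -346*k + 401*O
(l(353) + j(396)) + P(411, 524) = (353 + 396) + (-346*524 + 401*411) = 749 + (-181304 + 164811) = 749 - 16493 = -15744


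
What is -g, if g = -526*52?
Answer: 27352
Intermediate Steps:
g = -27352
-g = -1*(-27352) = 27352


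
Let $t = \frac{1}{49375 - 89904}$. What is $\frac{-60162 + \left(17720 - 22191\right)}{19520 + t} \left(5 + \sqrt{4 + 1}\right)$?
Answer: $- \frac{13097554285}{791126079} - \frac{2619510857 \sqrt{5}}{791126079} \approx -23.959$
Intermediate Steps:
$t = - \frac{1}{40529}$ ($t = \frac{1}{-40529} = - \frac{1}{40529} \approx -2.4674 \cdot 10^{-5}$)
$\frac{-60162 + \left(17720 - 22191\right)}{19520 + t} \left(5 + \sqrt{4 + 1}\right) = \frac{-60162 + \left(17720 - 22191\right)}{19520 - \frac{1}{40529}} \left(5 + \sqrt{4 + 1}\right) = \frac{-60162 - 4471}{\frac{791126079}{40529}} \left(5 + \sqrt{5}\right) = \left(-64633\right) \frac{40529}{791126079} \left(5 + \sqrt{5}\right) = - \frac{2619510857 \left(5 + \sqrt{5}\right)}{791126079} = - \frac{13097554285}{791126079} - \frac{2619510857 \sqrt{5}}{791126079}$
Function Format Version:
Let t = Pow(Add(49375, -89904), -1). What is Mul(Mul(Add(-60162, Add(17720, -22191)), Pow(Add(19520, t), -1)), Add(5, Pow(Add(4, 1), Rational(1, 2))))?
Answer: Add(Rational(-13097554285, 791126079), Mul(Rational(-2619510857, 791126079), Pow(5, Rational(1, 2)))) ≈ -23.959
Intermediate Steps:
t = Rational(-1, 40529) (t = Pow(-40529, -1) = Rational(-1, 40529) ≈ -2.4674e-5)
Mul(Mul(Add(-60162, Add(17720, -22191)), Pow(Add(19520, t), -1)), Add(5, Pow(Add(4, 1), Rational(1, 2)))) = Mul(Mul(Add(-60162, Add(17720, -22191)), Pow(Add(19520, Rational(-1, 40529)), -1)), Add(5, Pow(Add(4, 1), Rational(1, 2)))) = Mul(Mul(Add(-60162, -4471), Pow(Rational(791126079, 40529), -1)), Add(5, Pow(5, Rational(1, 2)))) = Mul(Mul(-64633, Rational(40529, 791126079)), Add(5, Pow(5, Rational(1, 2)))) = Mul(Rational(-2619510857, 791126079), Add(5, Pow(5, Rational(1, 2)))) = Add(Rational(-13097554285, 791126079), Mul(Rational(-2619510857, 791126079), Pow(5, Rational(1, 2))))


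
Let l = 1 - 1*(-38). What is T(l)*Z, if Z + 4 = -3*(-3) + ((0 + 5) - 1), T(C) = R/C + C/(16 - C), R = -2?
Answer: -4701/299 ≈ -15.722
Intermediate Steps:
l = 39 (l = 1 + 38 = 39)
T(C) = -2/C + C/(16 - C)
Z = 9 (Z = -4 + (-3*(-3) + ((0 + 5) - 1)) = -4 + (9 + (5 - 1)) = -4 + (9 + 4) = -4 + 13 = 9)
T(l)*Z = ((32 - 1*39² - 2*39)/(39*(-16 + 39)))*9 = ((1/39)*(32 - 1*1521 - 78)/23)*9 = ((1/39)*(1/23)*(32 - 1521 - 78))*9 = ((1/39)*(1/23)*(-1567))*9 = -1567/897*9 = -4701/299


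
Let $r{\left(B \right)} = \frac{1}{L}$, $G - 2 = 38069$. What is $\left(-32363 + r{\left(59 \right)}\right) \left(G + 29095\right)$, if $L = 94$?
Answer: $- \frac{102163549543}{47} \approx -2.1737 \cdot 10^{9}$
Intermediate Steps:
$G = 38071$ ($G = 2 + 38069 = 38071$)
$r{\left(B \right)} = \frac{1}{94}$
$\left(-32363 + r{\left(59 \right)}\right) \left(G + 29095\right) = \left(-32363 + \frac{1}{94}\right) \left(38071 + 29095\right) = \left(- \frac{3042121}{94}\right) 67166 = - \frac{102163549543}{47}$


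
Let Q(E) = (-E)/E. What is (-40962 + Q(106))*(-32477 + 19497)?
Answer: 531699740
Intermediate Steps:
Q(E) = -1
(-40962 + Q(106))*(-32477 + 19497) = (-40962 - 1)*(-32477 + 19497) = -40963*(-12980) = 531699740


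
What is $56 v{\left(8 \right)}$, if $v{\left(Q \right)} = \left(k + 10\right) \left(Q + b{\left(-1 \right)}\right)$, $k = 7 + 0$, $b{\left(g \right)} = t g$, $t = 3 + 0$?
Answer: $4760$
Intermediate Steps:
$t = 3$
$b{\left(g \right)} = 3 g$
$k = 7$
$v{\left(Q \right)} = -51 + 17 Q$ ($v{\left(Q \right)} = \left(7 + 10\right) \left(Q + 3 \left(-1\right)\right) = 17 \left(Q - 3\right) = 17 \left(-3 + Q\right) = -51 + 17 Q$)
$56 v{\left(8 \right)} = 56 \left(-51 + 17 \cdot 8\right) = 56 \left(-51 + 136\right) = 56 \cdot 85 = 4760$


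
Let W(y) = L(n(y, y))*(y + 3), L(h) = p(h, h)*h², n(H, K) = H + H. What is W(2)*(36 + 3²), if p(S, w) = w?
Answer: 14400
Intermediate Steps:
n(H, K) = 2*H
L(h) = h³ (L(h) = h*h² = h³)
W(y) = 8*y³*(3 + y) (W(y) = (2*y)³*(y + 3) = (8*y³)*(3 + y) = 8*y³*(3 + y))
W(2)*(36 + 3²) = (8*2³*(3 + 2))*(36 + 3²) = (8*8*5)*(36 + 9) = 320*45 = 14400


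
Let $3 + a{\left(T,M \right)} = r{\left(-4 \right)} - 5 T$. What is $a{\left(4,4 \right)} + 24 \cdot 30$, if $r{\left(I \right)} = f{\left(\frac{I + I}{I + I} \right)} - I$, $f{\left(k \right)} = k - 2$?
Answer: $700$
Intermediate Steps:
$f{\left(k \right)} = -2 + k$
$r{\left(I \right)} = -1 - I$ ($r{\left(I \right)} = \left(-2 + \frac{I + I}{I + I}\right) - I = \left(-2 + \frac{2 I}{2 I}\right) - I = \left(-2 + 2 I \frac{1}{2 I}\right) - I = \left(-2 + 1\right) - I = -1 - I$)
$a{\left(T,M \right)} = - 5 T$ ($a{\left(T,M \right)} = -3 - \left(-3 + 5 T\right) = - 5 T$)
$a{\left(4,4 \right)} + 24 \cdot 30 = \left(-5\right) 4 + 24 \cdot 30 = -20 + 720 = 700$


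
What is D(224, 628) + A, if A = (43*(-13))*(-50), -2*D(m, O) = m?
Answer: 27838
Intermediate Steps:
D(m, O) = -m/2
A = 27950 (A = -559*(-50) = 27950)
D(224, 628) + A = -½*224 + 27950 = -112 + 27950 = 27838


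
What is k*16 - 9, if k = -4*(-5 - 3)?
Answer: 503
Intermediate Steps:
k = 32 (k = -4*(-8) = 32)
k*16 - 9 = 32*16 - 9 = 512 - 9 = 503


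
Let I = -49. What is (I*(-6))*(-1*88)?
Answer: -25872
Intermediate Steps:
(I*(-6))*(-1*88) = (-49*(-6))*(-1*88) = 294*(-88) = -25872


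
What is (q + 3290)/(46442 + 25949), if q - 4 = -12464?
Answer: -9170/72391 ≈ -0.12667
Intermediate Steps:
q = -12460 (q = 4 - 12464 = -12460)
(q + 3290)/(46442 + 25949) = (-12460 + 3290)/(46442 + 25949) = -9170/72391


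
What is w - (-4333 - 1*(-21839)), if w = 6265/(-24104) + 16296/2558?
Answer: -539504367639/30829016 ≈ -17500.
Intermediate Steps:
w = 188386457/30829016 (w = 6265*(-1/24104) + 16296*(1/2558) = -6265/24104 + 8148/1279 = 188386457/30829016 ≈ 6.1107)
w - (-4333 - 1*(-21839)) = 188386457/30829016 - (-4333 - 1*(-21839)) = 188386457/30829016 - (-4333 + 21839) = 188386457/30829016 - 1*17506 = 188386457/30829016 - 17506 = -539504367639/30829016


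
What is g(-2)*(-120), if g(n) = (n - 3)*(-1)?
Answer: -600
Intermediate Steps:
g(n) = 3 - n (g(n) = (-3 + n)*(-1) = 3 - n)
g(-2)*(-120) = (3 - 1*(-2))*(-120) = (3 + 2)*(-120) = 5*(-120) = -600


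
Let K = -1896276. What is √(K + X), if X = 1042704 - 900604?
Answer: 8*I*√27409 ≈ 1324.5*I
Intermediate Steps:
X = 142100
√(K + X) = √(-1896276 + 142100) = √(-1754176) = 8*I*√27409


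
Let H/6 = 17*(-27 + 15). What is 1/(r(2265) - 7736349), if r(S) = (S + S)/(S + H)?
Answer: -347/2684511593 ≈ -1.2926e-7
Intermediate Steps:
H = -1224 (H = 6*(17*(-27 + 15)) = 6*(17*(-12)) = 6*(-204) = -1224)
r(S) = 2*S/(-1224 + S) (r(S) = (S + S)/(S - 1224) = (2*S)/(-1224 + S) = 2*S/(-1224 + S))
1/(r(2265) - 7736349) = 1/(2*2265/(-1224 + 2265) - 7736349) = 1/(2*2265/1041 - 7736349) = 1/(2*2265*(1/1041) - 7736349) = 1/(1510/347 - 7736349) = 1/(-2684511593/347) = -347/2684511593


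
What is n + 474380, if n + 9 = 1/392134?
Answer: 186016997715/392134 ≈ 4.7437e+5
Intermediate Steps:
n = -3529205/392134 (n = -9 + 1/392134 = -3529205/392134 ≈ -9.0000)
n + 474380 = -3529205/392134 + 474380 = 186016997715/392134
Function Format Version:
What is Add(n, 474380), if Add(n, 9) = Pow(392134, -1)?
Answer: Rational(186016997715, 392134) ≈ 4.7437e+5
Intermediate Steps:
n = Rational(-3529205, 392134) (n = Add(-9, Pow(392134, -1)) = Add(-9, Rational(1, 392134)) = Rational(-3529205, 392134) ≈ -9.0000)
Add(n, 474380) = Add(Rational(-3529205, 392134), 474380) = Rational(186016997715, 392134)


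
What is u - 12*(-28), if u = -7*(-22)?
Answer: 490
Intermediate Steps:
u = 154
u - 12*(-28) = 154 - 12*(-28) = 154 + 336 = 490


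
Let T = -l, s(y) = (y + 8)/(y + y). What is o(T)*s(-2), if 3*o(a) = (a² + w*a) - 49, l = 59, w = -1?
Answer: -3491/2 ≈ -1745.5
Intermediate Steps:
s(y) = (8 + y)/(2*y) (s(y) = (8 + y)/((2*y)) = (8 + y)*(1/(2*y)) = (8 + y)/(2*y))
T = -59 (T = -1*59 = -59)
o(a) = -49/3 - a/3 + a²/3 (o(a) = ((a² - a) - 49)/3 = (-49 + a² - a)/3 = -49/3 - a/3 + a²/3)
o(T)*s(-2) = (-49/3 - ⅓*(-59) + (⅓)*(-59)²)*((½)*(8 - 2)/(-2)) = (-49/3 + 59/3 + (⅓)*3481)*((½)*(-½)*6) = (-49/3 + 59/3 + 3481/3)*(-3/2) = (3491/3)*(-3/2) = -3491/2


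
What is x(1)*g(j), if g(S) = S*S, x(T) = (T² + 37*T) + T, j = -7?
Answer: 1911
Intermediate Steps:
x(T) = T² + 38*T
g(S) = S²
x(1)*g(j) = (1*(38 + 1))*(-7)² = (1*39)*49 = 39*49 = 1911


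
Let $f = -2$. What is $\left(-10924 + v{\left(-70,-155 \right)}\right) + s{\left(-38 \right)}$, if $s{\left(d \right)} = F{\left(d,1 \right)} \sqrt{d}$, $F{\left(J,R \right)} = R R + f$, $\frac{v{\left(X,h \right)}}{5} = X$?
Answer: $-11274 - i \sqrt{38} \approx -11274.0 - 6.1644 i$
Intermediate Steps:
$v{\left(X,h \right)} = 5 X$
$F{\left(J,R \right)} = -2 + R^{2}$ ($F{\left(J,R \right)} = R R - 2 = R^{2} - 2 = -2 + R^{2}$)
$s{\left(d \right)} = - \sqrt{d}$ ($s{\left(d \right)} = \left(-2 + 1^{2}\right) \sqrt{d} = \left(-2 + 1\right) \sqrt{d} = - \sqrt{d}$)
$\left(-10924 + v{\left(-70,-155 \right)}\right) + s{\left(-38 \right)} = \left(-10924 + 5 \left(-70\right)\right) - \sqrt{-38} = \left(-10924 - 350\right) - i \sqrt{38} = -11274 - i \sqrt{38}$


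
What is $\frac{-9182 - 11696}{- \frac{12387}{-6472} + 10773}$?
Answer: $- \frac{135122416}{69735243} \approx -1.9376$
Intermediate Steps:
$\frac{-9182 - 11696}{- \frac{12387}{-6472} + 10773} = - \frac{20878}{\left(-12387\right) \left(- \frac{1}{6472}\right) + 10773} = - \frac{20878}{\frac{12387}{6472} + 10773} = - \frac{20878}{\frac{69735243}{6472}} = \left(-20878\right) \frac{6472}{69735243} = - \frac{135122416}{69735243}$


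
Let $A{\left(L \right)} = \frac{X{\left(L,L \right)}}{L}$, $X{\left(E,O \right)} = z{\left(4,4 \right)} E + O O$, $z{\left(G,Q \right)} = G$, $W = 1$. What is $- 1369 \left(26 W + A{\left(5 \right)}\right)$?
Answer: $-47915$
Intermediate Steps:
$X{\left(E,O \right)} = O^{2} + 4 E$ ($X{\left(E,O \right)} = 4 E + O O = 4 E + O^{2} = O^{2} + 4 E$)
$A{\left(L \right)} = \frac{L^{2} + 4 L}{L}$
$- 1369 \left(26 W + A{\left(5 \right)}\right) = - 1369 \left(26 \cdot 1 + \left(4 + 5\right)\right) = - 1369 \left(26 + 9\right) = \left(-1369\right) 35 = -47915$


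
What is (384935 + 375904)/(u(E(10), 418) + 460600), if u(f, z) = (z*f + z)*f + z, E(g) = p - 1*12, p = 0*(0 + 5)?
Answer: 760839/516194 ≈ 1.4739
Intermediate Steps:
p = 0 (p = 0*5 = 0)
E(g) = -12 (E(g) = 0 - 1*12 = 0 - 12 = -12)
u(f, z) = z + f*(z + f*z) (u(f, z) = (f*z + z)*f + z = (z + f*z)*f + z = f*(z + f*z) + z = z + f*(z + f*z))
(384935 + 375904)/(u(E(10), 418) + 460600) = (384935 + 375904)/(418*(1 - 12 + (-12)²) + 460600) = 760839/(418*(1 - 12 + 144) + 460600) = 760839/(418*133 + 460600) = 760839/(55594 + 460600) = 760839/516194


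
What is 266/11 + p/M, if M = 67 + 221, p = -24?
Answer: 3181/132 ≈ 24.098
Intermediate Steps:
M = 288
266/11 + p/M = 266/11 - 24/288 = 266*(1/11) - 24*1/288 = 266/11 - 1/12 = 3181/132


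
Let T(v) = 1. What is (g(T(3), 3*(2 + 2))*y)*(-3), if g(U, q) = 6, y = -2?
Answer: 36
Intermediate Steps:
(g(T(3), 3*(2 + 2))*y)*(-3) = (6*(-2))*(-3) = -12*(-3) = 36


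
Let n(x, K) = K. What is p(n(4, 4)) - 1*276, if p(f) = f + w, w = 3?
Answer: -269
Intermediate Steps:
p(f) = 3 + f (p(f) = f + 3 = 3 + f)
p(n(4, 4)) - 1*276 = (3 + 4) - 1*276 = 7 - 276 = -269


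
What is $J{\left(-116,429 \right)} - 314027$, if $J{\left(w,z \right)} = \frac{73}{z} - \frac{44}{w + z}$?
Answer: $- \frac{42166599506}{134277} \approx -3.1403 \cdot 10^{5}$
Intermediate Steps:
$J{\left(w,z \right)} = - \frac{44}{w + z} + \frac{73}{z}$
$J{\left(-116,429 \right)} - 314027 = \frac{29 \cdot 429 + 73 \left(-116\right)}{429 \left(-116 + 429\right)} - 314027 = \frac{12441 - 8468}{429 \cdot 313} - 314027 = \frac{1}{429} \cdot \frac{1}{313} \cdot 3973 - 314027 = \frac{3973}{134277} - 314027 = - \frac{42166599506}{134277}$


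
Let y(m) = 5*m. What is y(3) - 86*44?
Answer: -3769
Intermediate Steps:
y(3) - 86*44 = 5*3 - 86*44 = 15 - 3784 = -3769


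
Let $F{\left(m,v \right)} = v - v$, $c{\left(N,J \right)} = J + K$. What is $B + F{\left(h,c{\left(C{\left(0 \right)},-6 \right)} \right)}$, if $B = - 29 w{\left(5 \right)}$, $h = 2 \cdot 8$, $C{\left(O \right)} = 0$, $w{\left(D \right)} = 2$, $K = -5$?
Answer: $-58$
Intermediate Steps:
$c{\left(N,J \right)} = -5 + J$ ($c{\left(N,J \right)} = J - 5 = -5 + J$)
$h = 16$
$B = -58$ ($B = \left(-29\right) 2 = -58$)
$F{\left(m,v \right)} = 0$
$B + F{\left(h,c{\left(C{\left(0 \right)},-6 \right)} \right)} = -58 + 0 = -58$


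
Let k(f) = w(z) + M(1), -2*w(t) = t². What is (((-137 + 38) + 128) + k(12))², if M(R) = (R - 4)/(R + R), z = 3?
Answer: 529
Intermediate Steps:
w(t) = -t²/2
M(R) = (-4 + R)/(2*R) (M(R) = (-4 + R)/((2*R)) = (-4 + R)*(1/(2*R)) = (-4 + R)/(2*R))
k(f) = -6 (k(f) = -½*3² + (½)*(-4 + 1)/1 = -½*9 + (½)*1*(-3) = -9/2 - 3/2 = -6)
(((-137 + 38) + 128) + k(12))² = (((-137 + 38) + 128) - 6)² = ((-99 + 128) - 6)² = (29 - 6)² = 23² = 529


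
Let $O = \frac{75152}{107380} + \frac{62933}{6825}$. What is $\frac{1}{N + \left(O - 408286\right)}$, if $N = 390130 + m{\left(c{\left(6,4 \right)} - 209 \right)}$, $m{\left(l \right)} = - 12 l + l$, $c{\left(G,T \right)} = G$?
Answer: $- \frac{402675}{6407799158} \approx -6.2841 \cdot 10^{-5}$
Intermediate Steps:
$O = \frac{3994867}{402675}$ ($O = 75152 \cdot \frac{1}{107380} + 62933 \cdot \frac{1}{6825} = \frac{2684}{3835} + \frac{4841}{525} = \frac{3994867}{402675} \approx 9.9208$)
$m{\left(l \right)} = - 11 l$
$N = 392363$ ($N = 390130 - 11 \left(6 - 209\right) = 390130 - -2233 = 390130 + 2233 = 392363$)
$\frac{1}{N + \left(O - 408286\right)} = \frac{1}{392363 + \left(\frac{3994867}{402675} - 408286\right)} = \frac{1}{392363 - \frac{164402570183}{402675}} = \frac{1}{- \frac{6407799158}{402675}} = - \frac{402675}{6407799158}$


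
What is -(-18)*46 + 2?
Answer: 830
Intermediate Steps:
-(-18)*46 + 2 = -18*(-46) + 2 = 828 + 2 = 830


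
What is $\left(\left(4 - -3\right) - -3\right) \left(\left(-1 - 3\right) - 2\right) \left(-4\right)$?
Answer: $240$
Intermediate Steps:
$\left(\left(4 - -3\right) - -3\right) \left(\left(-1 - 3\right) - 2\right) \left(-4\right) = \left(\left(4 + 3\right) + 3\right) \left(-4 - 2\right) \left(-4\right) = \left(7 + 3\right) \left(-6\right) \left(-4\right) = 10 \left(-6\right) \left(-4\right) = \left(-60\right) \left(-4\right) = 240$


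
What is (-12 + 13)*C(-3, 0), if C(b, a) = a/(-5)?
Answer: 0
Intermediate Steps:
C(b, a) = -a/5 (C(b, a) = a*(-⅕) = -a/5)
(-12 + 13)*C(-3, 0) = (-12 + 13)*(-⅕*0) = 1*0 = 0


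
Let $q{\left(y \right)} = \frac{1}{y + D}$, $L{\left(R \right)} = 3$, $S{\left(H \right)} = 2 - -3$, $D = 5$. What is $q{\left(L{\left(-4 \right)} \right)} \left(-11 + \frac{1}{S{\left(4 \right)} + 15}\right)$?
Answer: $- \frac{219}{160} \approx -1.3687$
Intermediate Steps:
$S{\left(H \right)} = 5$ ($S{\left(H \right)} = 2 + 3 = 5$)
$q{\left(y \right)} = \frac{1}{5 + y}$ ($q{\left(y \right)} = \frac{1}{y + 5} = \frac{1}{5 + y}$)
$q{\left(L{\left(-4 \right)} \right)} \left(-11 + \frac{1}{S{\left(4 \right)} + 15}\right) = \frac{-11 + \frac{1}{5 + 15}}{5 + 3} = \frac{-11 + \frac{1}{20}}{8} = \frac{1}{8} \left(- \frac{219}{20}\right) = - \frac{219}{160}$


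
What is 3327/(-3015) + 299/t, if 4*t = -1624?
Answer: -750749/408030 ≈ -1.8399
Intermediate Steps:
t = -406 (t = (¼)*(-1624) = -406)
3327/(-3015) + 299/t = 3327/(-3015) + 299/(-406) = 3327*(-1/3015) + 299*(-1/406) = -1109/1005 - 299/406 = -750749/408030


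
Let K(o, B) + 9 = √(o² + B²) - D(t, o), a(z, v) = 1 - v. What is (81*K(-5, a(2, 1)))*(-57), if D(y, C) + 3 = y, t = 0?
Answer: 4617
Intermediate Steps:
D(y, C) = -3 + y
K(o, B) = -6 + √(B² + o²) (K(o, B) = -9 + (√(o² + B²) - (-3 + 0)) = -9 + (√(B² + o²) - 1*(-3)) = -9 + (√(B² + o²) + 3) = -9 + (3 + √(B² + o²)) = -6 + √(B² + o²))
(81*K(-5, a(2, 1)))*(-57) = (81*(-6 + √((1 - 1*1)² + (-5)²)))*(-57) = (81*(-6 + √((1 - 1)² + 25)))*(-57) = (81*(-6 + √(0² + 25)))*(-57) = (81*(-6 + √(0 + 25)))*(-57) = (81*(-6 + √25))*(-57) = (81*(-6 + 5))*(-57) = (81*(-1))*(-57) = -81*(-57) = 4617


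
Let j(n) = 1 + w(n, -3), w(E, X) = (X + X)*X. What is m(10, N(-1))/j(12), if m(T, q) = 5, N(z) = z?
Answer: 5/19 ≈ 0.26316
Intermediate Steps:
w(E, X) = 2*X**2 (w(E, X) = (2*X)*X = 2*X**2)
j(n) = 19 (j(n) = 1 + 2*(-3)**2 = 1 + 2*9 = 1 + 18 = 19)
m(10, N(-1))/j(12) = 5/19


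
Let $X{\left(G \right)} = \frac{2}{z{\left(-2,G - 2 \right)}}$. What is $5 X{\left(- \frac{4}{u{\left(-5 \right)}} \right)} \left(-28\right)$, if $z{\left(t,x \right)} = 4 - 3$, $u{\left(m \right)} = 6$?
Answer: $-280$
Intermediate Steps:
$z{\left(t,x \right)} = 1$ ($z{\left(t,x \right)} = 4 - 3 = 1$)
$X{\left(G \right)} = 2$ ($X{\left(G \right)} = \frac{2}{1} = 2 \cdot 1 = 2$)
$5 X{\left(- \frac{4}{u{\left(-5 \right)}} \right)} \left(-28\right) = 5 \cdot 2 \left(-28\right) = 10 \left(-28\right) = -280$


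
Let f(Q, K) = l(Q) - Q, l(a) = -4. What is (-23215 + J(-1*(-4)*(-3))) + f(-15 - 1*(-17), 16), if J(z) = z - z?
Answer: -23221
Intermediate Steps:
f(Q, K) = -4 - Q
J(z) = 0
(-23215 + J(-1*(-4)*(-3))) + f(-15 - 1*(-17), 16) = (-23215 + 0) + (-4 - (-15 - 1*(-17))) = -23215 + (-4 - (-15 + 17)) = -23215 + (-4 - 1*2) = -23215 + (-4 - 2) = -23215 - 6 = -23221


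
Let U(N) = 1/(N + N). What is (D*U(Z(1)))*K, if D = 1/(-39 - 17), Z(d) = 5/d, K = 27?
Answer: -27/560 ≈ -0.048214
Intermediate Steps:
U(N) = 1/(2*N)
D = -1/56 (D = 1/(-56) = -1/56 ≈ -0.017857)
(D*U(Z(1)))*K = -1/(112*(5/1))*27 = -1/(112*(5*1))*27 = -1/(112*5)*27 = -1/56*⅒*27 = -1/560*27 = -27/560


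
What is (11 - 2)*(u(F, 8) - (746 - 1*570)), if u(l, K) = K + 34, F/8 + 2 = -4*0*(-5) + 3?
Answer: -1206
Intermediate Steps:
F = 8 (F = -16 + 8*(-4*0*(-5) + 3) = -16 + 8*(0*(-5) + 3) = -16 + 8*(0 + 3) = -16 + 8*3 = -16 + 24 = 8)
u(l, K) = 34 + K
(11 - 2)*(u(F, 8) - (746 - 1*570)) = (11 - 2)*((34 + 8) - (746 - 1*570)) = 9*(42 - (746 - 570)) = 9*(42 - 1*176) = 9*(42 - 176) = 9*(-134) = -1206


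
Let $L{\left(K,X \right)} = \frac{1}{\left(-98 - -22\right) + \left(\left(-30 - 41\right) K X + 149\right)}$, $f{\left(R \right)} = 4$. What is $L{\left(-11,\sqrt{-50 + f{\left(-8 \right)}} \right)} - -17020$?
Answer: $\frac{477641365773}{28063535} - \frac{781 i \sqrt{46}}{28063535} \approx 17020.0 - 0.00018875 i$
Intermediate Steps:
$L{\left(K,X \right)} = \frac{1}{73 - 71 K X}$ ($L{\left(K,X \right)} = \frac{1}{\left(-98 + 22\right) + \left(\left(-30 - 41\right) K X + 149\right)} = \frac{1}{-76 + \left(- 71 K X + 149\right)} = \frac{1}{-76 - \left(-149 + 71 K X\right)} = \frac{1}{73 - 71 K X}$)
$L{\left(-11,\sqrt{-50 + f{\left(-8 \right)}} \right)} - -17020 = - \frac{1}{-73 + 71 \left(-11\right) \sqrt{-50 + 4}} - -17020 = - \frac{1}{-73 + 71 \left(-11\right) \sqrt{-46}} + 17020 = - \frac{1}{-73 + 71 \left(-11\right) i \sqrt{46}} + 17020 = - \frac{1}{-73 - 781 i \sqrt{46}} + 17020 = 17020 - \frac{1}{-73 - 781 i \sqrt{46}}$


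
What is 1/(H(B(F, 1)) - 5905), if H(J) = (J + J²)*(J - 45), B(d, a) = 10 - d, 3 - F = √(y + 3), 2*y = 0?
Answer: -8102/64859041 + 511*√3/64859041 ≈ -0.00011127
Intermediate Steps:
y = 0 (y = (½)*0 = 0)
F = 3 - √3 (F = 3 - √(0 + 3) = 3 - √3 ≈ 1.2680)
H(J) = (-45 + J)*(J + J²) (H(J) = (J + J²)*(-45 + J) = (-45 + J)*(J + J²))
1/(H(B(F, 1)) - 5905) = 1/((10 - (3 - √3))*(-45 + (10 - (3 - √3))² - 44*(10 - (3 - √3))) - 5905) = 1/((10 + (-3 + √3))*(-45 + (10 + (-3 + √3))² - 44*(10 + (-3 + √3))) - 5905) = 1/((7 + √3)*(-45 + (7 + √3)² - 44*(7 + √3)) - 5905) = 1/((7 + √3)*(-45 + (7 + √3)² + (-308 - 44*√3)) - 5905) = 1/((7 + √3)*(-353 + (7 + √3)² - 44*√3) - 5905) = 1/(-5905 + (7 + √3)*(-353 + (7 + √3)² - 44*√3))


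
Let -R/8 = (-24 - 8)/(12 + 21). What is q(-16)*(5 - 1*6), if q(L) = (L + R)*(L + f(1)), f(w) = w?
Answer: -1360/11 ≈ -123.64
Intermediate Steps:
R = 256/33 (R = -8*(-24 - 8)/(12 + 21) = -(-256)/33 = -8*(-32/33) = 256/33 ≈ 7.7576)
q(L) = (1 + L)*(256/33 + L) (q(L) = (L + 256/33)*(L + 1) = (256/33 + L)*(1 + L) = (1 + L)*(256/33 + L))
q(-16)*(5 - 1*6) = (256/33 + (-16)**2 + (289/33)*(-16))*(5 - 1*6) = (256/33 + 256 - 4624/33)*(5 - 6) = (1360/11)*(-1) = -1360/11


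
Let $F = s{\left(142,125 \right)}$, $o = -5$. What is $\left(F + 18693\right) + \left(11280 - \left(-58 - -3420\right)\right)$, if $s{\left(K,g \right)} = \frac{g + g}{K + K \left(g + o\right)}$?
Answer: $\frac{228615226}{8591} \approx 26611.0$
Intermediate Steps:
$s{\left(K,g \right)} = \frac{2 g}{K + K \left(-5 + g\right)}$ ($s{\left(K,g \right)} = \frac{g + g}{K + K \left(g - 5\right)} = \frac{2 g}{K + K \left(-5 + g\right)}$)
$F = \frac{125}{8591}$ ($F = 2 \cdot 125 \cdot \frac{1}{142} \frac{1}{-4 + 125} = 2 \cdot 125 \cdot \frac{1}{142} \cdot \frac{1}{121} = \frac{125}{8591} \approx 0.01455$)
$\left(F + 18693\right) + \left(11280 - \left(-58 - -3420\right)\right) = \left(\frac{125}{8591} + 18693\right) + \left(11280 - \left(-58 - -3420\right)\right) = \frac{160591688}{8591} + \left(11280 - \left(-58 + 3420\right)\right) = \frac{160591688}{8591} + \left(11280 - 3362\right) = \frac{160591688}{8591} + 7918 = \frac{228615226}{8591}$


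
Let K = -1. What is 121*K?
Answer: -121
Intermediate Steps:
121*K = 121*(-1) = -121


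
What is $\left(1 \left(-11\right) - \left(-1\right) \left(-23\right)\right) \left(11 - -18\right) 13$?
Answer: $-12818$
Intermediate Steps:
$\left(1 \left(-11\right) - \left(-1\right) \left(-23\right)\right) \left(11 - -18\right) 13 = \left(-11 - 23\right) \left(11 + 18\right) 13 = \left(-11 - 23\right) 29 \cdot 13 = \left(-34\right) 29 \cdot 13 = \left(-986\right) 13 = -12818$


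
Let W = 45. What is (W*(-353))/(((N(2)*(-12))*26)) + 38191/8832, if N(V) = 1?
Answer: 6342163/114816 ≈ 55.238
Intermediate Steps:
(W*(-353))/(((N(2)*(-12))*26)) + 38191/8832 = (45*(-353))/(((1*(-12))*26)) + 38191/8832 = -15885/((-12*26)) + 38191*(1/8832) = -15885/(-312) + 38191/8832 = -15885*(-1/312) + 38191/8832 = 5295/104 + 38191/8832 = 6342163/114816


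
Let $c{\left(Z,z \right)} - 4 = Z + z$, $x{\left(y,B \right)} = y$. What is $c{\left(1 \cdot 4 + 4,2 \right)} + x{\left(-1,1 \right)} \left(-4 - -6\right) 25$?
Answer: $-36$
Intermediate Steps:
$c{\left(Z,z \right)} = 4 + Z + z$ ($c{\left(Z,z \right)} = 4 + \left(Z + z\right) = 4 + Z + z$)
$c{\left(1 \cdot 4 + 4,2 \right)} + x{\left(-1,1 \right)} \left(-4 - -6\right) 25 = \left(4 + \left(1 \cdot 4 + 4\right) + 2\right) + - (-4 - -6) 25 = \left(4 + \left(4 + 4\right) + 2\right) + - (-4 + 6) 25 = \left(4 + 8 + 2\right) + \left(-1\right) 2 \cdot 25 = 14 - 50 = -36$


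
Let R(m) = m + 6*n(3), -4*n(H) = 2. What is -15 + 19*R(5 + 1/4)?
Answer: 111/4 ≈ 27.750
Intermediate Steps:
n(H) = -½ (n(H) = -¼*2 = -½)
R(m) = -3 + m (R(m) = m + 6*(-½) = m - 3 = -3 + m)
-15 + 19*R(5 + 1/4) = -15 + 19*(-3 + (5 + 1/4)) = -15 + 19*(-3 + (5 + ¼)) = -15 + 19*(-3 + 21/4) = -15 + 19*(9/4) = -15 + 171/4 = 111/4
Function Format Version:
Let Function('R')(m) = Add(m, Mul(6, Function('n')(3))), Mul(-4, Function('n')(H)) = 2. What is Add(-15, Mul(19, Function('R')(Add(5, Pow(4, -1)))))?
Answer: Rational(111, 4) ≈ 27.750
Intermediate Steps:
Function('n')(H) = Rational(-1, 2) (Function('n')(H) = Mul(Rational(-1, 4), 2) = Rational(-1, 2))
Function('R')(m) = Add(-3, m) (Function('R')(m) = Add(m, Mul(6, Rational(-1, 2))) = Add(m, -3) = Add(-3, m))
Add(-15, Mul(19, Function('R')(Add(5, Pow(4, -1))))) = Add(-15, Mul(19, Add(-3, Add(5, Pow(4, -1))))) = Add(-15, Mul(19, Add(-3, Add(5, Rational(1, 4))))) = Add(-15, Mul(19, Add(-3, Rational(21, 4)))) = Add(-15, Mul(19, Rational(9, 4))) = Add(-15, Rational(171, 4)) = Rational(111, 4)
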